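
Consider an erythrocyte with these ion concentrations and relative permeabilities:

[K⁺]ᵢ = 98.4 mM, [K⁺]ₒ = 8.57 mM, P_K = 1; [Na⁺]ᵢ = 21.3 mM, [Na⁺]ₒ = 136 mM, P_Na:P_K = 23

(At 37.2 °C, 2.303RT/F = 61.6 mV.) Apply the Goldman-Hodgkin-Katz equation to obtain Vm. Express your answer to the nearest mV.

Vm = 61.6 · log₁₀[(Σ P·[cation]ₒ + Σ P·[anion]ᵢ) / (Σ P·[cation]ᵢ + Σ P·[anion]ₒ)]
Numerator = 1×8.57 + 23×136 = 3137
Denominator = 1×98.4 + 23×21.3 = 588.3
Vm = 61.6 · log₁₀(5.3316) = 61.6 × (0.7269) = 44.77 mV

45 mV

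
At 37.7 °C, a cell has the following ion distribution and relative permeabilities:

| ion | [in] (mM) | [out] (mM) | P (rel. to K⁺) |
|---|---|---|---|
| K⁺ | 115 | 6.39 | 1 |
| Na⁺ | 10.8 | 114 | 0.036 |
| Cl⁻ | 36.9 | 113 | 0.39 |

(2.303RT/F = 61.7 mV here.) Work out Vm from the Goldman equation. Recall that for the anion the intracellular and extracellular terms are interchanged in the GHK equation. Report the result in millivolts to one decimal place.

Vm = 61.7 · log₁₀[(Σ P·[cation]ₒ + Σ P·[anion]ᵢ) / (Σ P·[cation]ᵢ + Σ P·[anion]ₒ)]
Numerator = 1×6.39 + 0.036×114 + 0.39×36.9 = 24.88
Denominator = 1×115 + 0.036×10.8 + 0.39×113 = 159.5
Vm = 61.7 · log₁₀(0.15606) = 61.7 × (-0.8067) = -49.77 mV

-49.8 mV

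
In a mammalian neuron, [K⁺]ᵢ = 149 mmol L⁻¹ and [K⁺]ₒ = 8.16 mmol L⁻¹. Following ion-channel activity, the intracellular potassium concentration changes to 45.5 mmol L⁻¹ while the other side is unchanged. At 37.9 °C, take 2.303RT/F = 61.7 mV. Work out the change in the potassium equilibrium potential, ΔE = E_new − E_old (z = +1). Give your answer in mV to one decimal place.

E_old = (61.7/1)·log₁₀(8.16/149) = -77.83 mV
E_new = (61.7/1)·log₁₀(8.16/45.5) = -46.05 mV
ΔE = -46.05 − (-77.83) = 31.79 mV

31.8 mV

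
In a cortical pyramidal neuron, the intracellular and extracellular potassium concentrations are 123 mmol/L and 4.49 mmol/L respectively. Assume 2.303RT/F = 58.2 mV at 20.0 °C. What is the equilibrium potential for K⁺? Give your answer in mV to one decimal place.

-83.7 mV

E = (58.2/z) · log₁₀([K⁺]_out/[K⁺]_in) with z = +1.
= (58.2/1) · log₁₀(4.49/123) = 58.20 · log₁₀(0.0365)
= 58.20 · (-1.4377) = -83.67 mV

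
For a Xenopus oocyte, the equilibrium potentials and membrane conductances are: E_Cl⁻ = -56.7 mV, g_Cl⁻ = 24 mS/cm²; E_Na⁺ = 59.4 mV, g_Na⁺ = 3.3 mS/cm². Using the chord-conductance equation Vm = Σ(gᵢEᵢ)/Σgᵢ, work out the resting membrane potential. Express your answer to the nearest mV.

Σ gᵢEᵢ = 24·(-56.7) + 3.3·(59.4) = -1164.78
Σ gᵢ = 24 + 3.3 = 27.3
Vm = -1164.78 / 27.3 = -42.67 mV

-43 mV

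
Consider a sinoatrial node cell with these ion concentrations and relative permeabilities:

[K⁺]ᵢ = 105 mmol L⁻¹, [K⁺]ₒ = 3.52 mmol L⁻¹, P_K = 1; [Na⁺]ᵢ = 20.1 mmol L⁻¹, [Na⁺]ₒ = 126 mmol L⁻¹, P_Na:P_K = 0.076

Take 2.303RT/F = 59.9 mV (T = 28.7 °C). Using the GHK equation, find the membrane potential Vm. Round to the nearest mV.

-55 mV

Vm = 59.9 · log₁₀[(Σ P·[cation]ₒ + Σ P·[anion]ᵢ) / (Σ P·[cation]ᵢ + Σ P·[anion]ₒ)]
Numerator = 1×3.52 + 0.076×126 = 13.1
Denominator = 1×105 + 0.076×20.1 = 106.5
Vm = 59.9 · log₁₀(0.12294) = 59.9 × (-0.9103) = -54.53 mV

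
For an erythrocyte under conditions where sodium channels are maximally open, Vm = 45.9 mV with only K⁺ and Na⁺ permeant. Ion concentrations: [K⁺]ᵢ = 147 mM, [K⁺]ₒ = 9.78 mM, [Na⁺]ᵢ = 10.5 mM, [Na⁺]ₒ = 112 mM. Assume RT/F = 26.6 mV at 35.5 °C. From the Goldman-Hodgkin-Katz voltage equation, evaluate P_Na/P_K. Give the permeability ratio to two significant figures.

15

Let α = P_Na/P_K. GHK: Vm = 26.6·ln[(Kₒ + α·Naₒ)/(Kᵢ + α·Naᵢ)].
e^(Vm/26.6) = e^(45.9/26.6) = 5.6157
So 5.6157·(Kᵢ + α·Naᵢ) = Kₒ + α·Naₒ → α = (5.6157·147.0 − 9.78) / (112.0 − 5.6157·10.5)
α = (825.5 − 9.78) / (112.0 − 58.96) = 815.7/53.04 = 15.38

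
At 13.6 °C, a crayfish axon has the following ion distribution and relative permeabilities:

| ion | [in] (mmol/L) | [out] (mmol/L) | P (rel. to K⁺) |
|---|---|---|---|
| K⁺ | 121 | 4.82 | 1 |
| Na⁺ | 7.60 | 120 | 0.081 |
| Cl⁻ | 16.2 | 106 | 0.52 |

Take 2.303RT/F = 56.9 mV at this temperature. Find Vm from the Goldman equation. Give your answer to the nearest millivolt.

Vm = 56.9 · log₁₀[(Σ P·[cation]ₒ + Σ P·[anion]ᵢ) / (Σ P·[cation]ᵢ + Σ P·[anion]ₒ)]
Numerator = 1×4.82 + 0.081×120 + 0.52×16.2 = 22.96
Denominator = 1×121 + 0.081×7.60 + 0.52×106 = 176.7
Vm = 56.9 · log₁₀(0.12993) = 56.9 × (-0.8863) = -50.43 mV

-50 mV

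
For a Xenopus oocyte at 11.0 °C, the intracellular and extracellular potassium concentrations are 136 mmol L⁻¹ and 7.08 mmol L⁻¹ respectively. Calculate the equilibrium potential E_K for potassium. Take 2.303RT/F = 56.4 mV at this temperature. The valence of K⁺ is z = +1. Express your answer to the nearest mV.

E = (56.4/z) · log₁₀([K⁺]_out/[K⁺]_in) with z = +1.
= (56.4/1) · log₁₀(7.08/136) = 56.40 · log₁₀(0.05206)
= 56.40 · (-1.2835) = -72.39 mV

-72 mV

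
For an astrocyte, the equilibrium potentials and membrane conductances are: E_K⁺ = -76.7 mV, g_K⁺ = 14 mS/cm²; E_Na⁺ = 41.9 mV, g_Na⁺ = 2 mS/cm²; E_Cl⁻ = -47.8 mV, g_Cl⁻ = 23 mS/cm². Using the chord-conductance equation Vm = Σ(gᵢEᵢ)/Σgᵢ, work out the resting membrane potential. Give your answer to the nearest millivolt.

Σ gᵢEᵢ = 14·(-76.7) + 2·(41.9) + 23·(-47.8) = -2089.40
Σ gᵢ = 14 + 2 + 23 = 39
Vm = -2089.40 / 39 = -53.57 mV

-54 mV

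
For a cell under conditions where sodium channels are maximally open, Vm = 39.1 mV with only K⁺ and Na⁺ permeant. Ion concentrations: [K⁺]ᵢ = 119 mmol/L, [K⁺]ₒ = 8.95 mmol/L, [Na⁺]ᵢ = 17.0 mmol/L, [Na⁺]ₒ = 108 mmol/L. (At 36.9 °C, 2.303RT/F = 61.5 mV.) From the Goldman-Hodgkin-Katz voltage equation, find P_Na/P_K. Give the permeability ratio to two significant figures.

Let α = P_Na/P_K. GHK: Vm = 61.5·log₁₀[(Kₒ + α·Naₒ)/(Kᵢ + α·Naᵢ)].
10^(Vm/61.5) = 10^(39.1/61.5) = 4.3229
So 4.3229·(Kᵢ + α·Naᵢ) = Kₒ + α·Naₒ → α = (4.3229·119.0 − 8.95) / (108.0 − 4.3229·17.0)
α = (514.4 − 8.95) / (108.0 − 73.49) = 505.5/34.51 = 14.65

15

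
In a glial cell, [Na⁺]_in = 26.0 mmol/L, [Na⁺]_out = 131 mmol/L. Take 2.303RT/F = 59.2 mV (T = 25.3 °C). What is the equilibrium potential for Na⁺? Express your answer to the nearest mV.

42 mV

E = (59.2/z) · log₁₀([Na⁺]_out/[Na⁺]_in) with z = +1.
= (59.2/1) · log₁₀(131/26.0) = 59.20 · log₁₀(5.038)
= 59.20 · (0.7023) = 41.58 mV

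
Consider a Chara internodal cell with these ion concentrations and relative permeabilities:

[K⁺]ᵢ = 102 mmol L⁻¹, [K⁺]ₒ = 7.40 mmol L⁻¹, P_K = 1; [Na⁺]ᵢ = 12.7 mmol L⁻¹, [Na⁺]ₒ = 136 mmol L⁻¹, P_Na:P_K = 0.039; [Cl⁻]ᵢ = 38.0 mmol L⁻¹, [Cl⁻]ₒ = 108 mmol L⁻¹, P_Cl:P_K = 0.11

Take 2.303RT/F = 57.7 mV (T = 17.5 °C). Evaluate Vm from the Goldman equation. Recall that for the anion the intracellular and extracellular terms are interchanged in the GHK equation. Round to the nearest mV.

-48 mV

Vm = 57.7 · log₁₀[(Σ P·[cation]ₒ + Σ P·[anion]ᵢ) / (Σ P·[cation]ᵢ + Σ P·[anion]ₒ)]
Numerator = 1×7.40 + 0.039×136 + 0.11×38.0 = 16.88
Denominator = 1×102 + 0.039×12.7 + 0.11×108 = 114.4
Vm = 57.7 · log₁₀(0.14762) = 57.7 × (-0.8309) = -47.94 mV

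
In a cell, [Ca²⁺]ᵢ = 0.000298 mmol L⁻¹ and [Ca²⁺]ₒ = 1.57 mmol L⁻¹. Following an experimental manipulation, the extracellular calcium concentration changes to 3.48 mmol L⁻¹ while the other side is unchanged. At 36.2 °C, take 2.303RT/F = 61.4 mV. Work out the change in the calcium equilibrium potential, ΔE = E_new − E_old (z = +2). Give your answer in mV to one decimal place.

10.6 mV

E_old = (61.4/2)·log₁₀(1.57/0.000298) = 114.26 mV
E_new = (61.4/2)·log₁₀(3.48/0.000298) = 124.87 mV
ΔE = 124.87 − (114.26) = 10.61 mV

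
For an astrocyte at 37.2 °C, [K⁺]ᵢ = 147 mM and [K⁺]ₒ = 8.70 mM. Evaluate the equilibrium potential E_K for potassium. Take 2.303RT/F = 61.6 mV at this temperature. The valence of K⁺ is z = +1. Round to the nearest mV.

E = (61.6/z) · log₁₀([K⁺]_out/[K⁺]_in) with z = +1.
= (61.6/1) · log₁₀(8.70/147) = 61.60 · log₁₀(0.05918)
= 61.60 · (-1.2278) = -75.63 mV

-76 mV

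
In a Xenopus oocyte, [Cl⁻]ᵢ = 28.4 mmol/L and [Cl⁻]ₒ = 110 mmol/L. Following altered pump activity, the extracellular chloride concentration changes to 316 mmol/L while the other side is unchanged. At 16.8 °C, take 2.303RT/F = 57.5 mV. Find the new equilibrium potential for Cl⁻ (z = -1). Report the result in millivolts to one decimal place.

After the shift: [Cl⁻]_out = 316, [Cl⁻]_in = 28.4 mmol/L.
E_new = (57.5/-1)·log₁₀(316/28.4) = -57.50 · (1.0464) = -60.17 mV

-60.2 mV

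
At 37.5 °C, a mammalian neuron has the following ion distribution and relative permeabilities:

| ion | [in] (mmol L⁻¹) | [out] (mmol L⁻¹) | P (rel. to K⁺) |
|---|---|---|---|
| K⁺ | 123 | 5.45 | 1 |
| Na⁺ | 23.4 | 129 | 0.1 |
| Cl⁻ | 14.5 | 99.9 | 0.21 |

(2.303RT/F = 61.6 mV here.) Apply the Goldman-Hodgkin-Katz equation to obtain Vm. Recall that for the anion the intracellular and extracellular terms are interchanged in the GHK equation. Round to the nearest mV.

Vm = 61.6 · log₁₀[(Σ P·[cation]ₒ + Σ P·[anion]ᵢ) / (Σ P·[cation]ᵢ + Σ P·[anion]ₒ)]
Numerator = 1×5.45 + 0.1×129 + 0.21×14.5 = 21.4
Denominator = 1×123 + 0.1×23.4 + 0.21×99.9 = 146.3
Vm = 61.6 · log₁₀(0.14622) = 61.6 × (-0.8350) = -51.44 mV

-51 mV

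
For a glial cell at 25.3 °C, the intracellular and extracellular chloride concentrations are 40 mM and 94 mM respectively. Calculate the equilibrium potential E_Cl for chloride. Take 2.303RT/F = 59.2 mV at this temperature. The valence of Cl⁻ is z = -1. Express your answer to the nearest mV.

-22 mV

E = (59.2/z) · log₁₀([Cl⁻]_out/[Cl⁻]_in) with z = -1.
For an anion, dividing by z = -1 reverses the sign.
= (59.2/-1) · log₁₀(94/40) = -59.20 · log₁₀(2.35)
= -59.20 · (0.3711) = -21.97 mV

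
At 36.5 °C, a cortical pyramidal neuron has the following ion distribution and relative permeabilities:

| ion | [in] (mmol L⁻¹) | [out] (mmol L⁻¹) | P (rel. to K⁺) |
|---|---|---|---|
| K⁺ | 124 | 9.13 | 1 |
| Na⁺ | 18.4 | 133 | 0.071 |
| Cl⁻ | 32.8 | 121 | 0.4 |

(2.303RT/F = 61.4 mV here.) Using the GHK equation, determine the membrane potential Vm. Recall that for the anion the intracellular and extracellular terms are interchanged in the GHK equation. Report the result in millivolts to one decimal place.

-45.4 mV

Vm = 61.4 · log₁₀[(Σ P·[cation]ₒ + Σ P·[anion]ᵢ) / (Σ P·[cation]ᵢ + Σ P·[anion]ₒ)]
Numerator = 1×9.13 + 0.071×133 + 0.4×32.8 = 31.69
Denominator = 1×124 + 0.071×18.4 + 0.4×121 = 173.7
Vm = 61.4 · log₁₀(0.18245) = 61.4 × (-0.7389) = -45.37 mV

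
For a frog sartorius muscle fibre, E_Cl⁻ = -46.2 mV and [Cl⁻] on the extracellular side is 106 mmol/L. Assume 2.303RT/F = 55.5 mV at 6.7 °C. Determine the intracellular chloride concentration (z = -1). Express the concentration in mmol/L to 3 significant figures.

Nernst: E = (55.5/-1) · log₁₀([out]/[in]), so log₁₀([out]/[in]) = -46.2 × -1 / 55.5 = 0.8324.
[out]/[in] = 10^(0.8324) = 6.799.
[in] = 106 / 6.799 = 15.59 mmol/L.

15.6 mmol/L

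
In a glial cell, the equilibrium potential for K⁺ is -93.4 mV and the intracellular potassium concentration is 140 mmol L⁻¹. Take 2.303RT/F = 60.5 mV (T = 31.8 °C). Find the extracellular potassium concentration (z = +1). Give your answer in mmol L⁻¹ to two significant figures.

Nernst: E = (60.5/1) · log₁₀([out]/[in]), so log₁₀([out]/[in]) = -93.4 × 1 / 60.5 = -1.5438.
[out]/[in] = 10^(-1.5438) = 0.02859.
[out] = 0.02859 × 140 = 4.002 mmol L⁻¹.

4.0 mmol L⁻¹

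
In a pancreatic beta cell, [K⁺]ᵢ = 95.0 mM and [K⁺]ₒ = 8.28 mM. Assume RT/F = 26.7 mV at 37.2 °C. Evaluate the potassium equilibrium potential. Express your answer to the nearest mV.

E = (26.7/z) · ln([K⁺]_out/[K⁺]_in) with z = +1.
= (26.7/1) · ln(8.28/95.0) = 26.70 · ln(0.08716)
= 26.70 · (-2.4400) = -65.15 mV

-65 mV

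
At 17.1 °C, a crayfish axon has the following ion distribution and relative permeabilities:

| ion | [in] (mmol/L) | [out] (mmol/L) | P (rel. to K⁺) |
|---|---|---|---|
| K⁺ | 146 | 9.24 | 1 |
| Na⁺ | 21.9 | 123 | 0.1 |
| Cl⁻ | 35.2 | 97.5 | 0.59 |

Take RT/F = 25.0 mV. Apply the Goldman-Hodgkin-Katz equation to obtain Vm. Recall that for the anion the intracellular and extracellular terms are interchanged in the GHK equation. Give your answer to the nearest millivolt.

Vm = 25.0 · ln[(Σ P·[cation]ₒ + Σ P·[anion]ᵢ) / (Σ P·[cation]ᵢ + Σ P·[anion]ₒ)]
Numerator = 1×9.24 + 0.1×123 + 0.59×35.2 = 42.31
Denominator = 1×146 + 0.1×21.9 + 0.59×97.5 = 205.7
Vm = 25.0 · ln(0.20566) = 25.0 × (-1.5815) = -39.54 mV

-40 mV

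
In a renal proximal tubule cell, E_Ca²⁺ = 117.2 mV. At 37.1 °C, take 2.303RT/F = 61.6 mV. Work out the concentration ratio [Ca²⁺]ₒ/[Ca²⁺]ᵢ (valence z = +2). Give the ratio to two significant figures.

6400

log₁₀([out]/[in]) = E·z/(61.6) = 117.2 × 2 / 61.6 = 3.8052
[out]/[in] = 10^(3.8052) = 6385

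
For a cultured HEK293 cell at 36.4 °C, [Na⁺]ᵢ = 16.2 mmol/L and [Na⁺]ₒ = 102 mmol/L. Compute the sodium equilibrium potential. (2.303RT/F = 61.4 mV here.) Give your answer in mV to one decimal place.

E = (61.4/z) · log₁₀([Na⁺]_out/[Na⁺]_in) with z = +1.
= (61.4/1) · log₁₀(102/16.2) = 61.40 · log₁₀(6.296)
= 61.40 · (0.7991) = 49.06 mV

49.1 mV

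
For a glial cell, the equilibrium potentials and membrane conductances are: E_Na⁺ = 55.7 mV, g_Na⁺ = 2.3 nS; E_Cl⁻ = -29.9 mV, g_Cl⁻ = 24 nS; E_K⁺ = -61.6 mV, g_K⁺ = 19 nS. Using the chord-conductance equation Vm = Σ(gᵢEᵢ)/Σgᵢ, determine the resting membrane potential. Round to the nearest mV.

Σ gᵢEᵢ = 2.3·(55.7) + 24·(-29.9) + 19·(-61.6) = -1759.89
Σ gᵢ = 2.3 + 24 + 19 = 45.3
Vm = -1759.89 / 45.3 = -38.85 mV

-39 mV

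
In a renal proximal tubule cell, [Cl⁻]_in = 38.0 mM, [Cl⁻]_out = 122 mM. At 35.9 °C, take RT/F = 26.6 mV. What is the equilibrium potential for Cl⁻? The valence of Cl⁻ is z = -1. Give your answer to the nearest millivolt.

E = (26.6/z) · ln([Cl⁻]_out/[Cl⁻]_in) with z = -1.
For an anion, dividing by z = -1 reverses the sign.
= (26.6/-1) · ln(122/38.0) = -26.60 · ln(3.211)
= -26.60 · (1.1664) = -31.03 mV

-31 mV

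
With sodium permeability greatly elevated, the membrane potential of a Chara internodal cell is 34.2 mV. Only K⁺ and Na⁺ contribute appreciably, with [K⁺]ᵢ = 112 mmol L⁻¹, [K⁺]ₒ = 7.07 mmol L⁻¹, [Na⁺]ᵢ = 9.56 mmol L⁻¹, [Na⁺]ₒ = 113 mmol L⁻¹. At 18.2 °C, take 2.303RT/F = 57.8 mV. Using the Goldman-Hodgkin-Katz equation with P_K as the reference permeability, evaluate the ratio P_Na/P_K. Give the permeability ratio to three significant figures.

Let α = P_Na/P_K. GHK: Vm = 57.8·log₁₀[(Kₒ + α·Naₒ)/(Kᵢ + α·Naᵢ)].
10^(Vm/57.8) = 10^(34.2/57.8) = 3.9057
So 3.9057·(Kᵢ + α·Naᵢ) = Kₒ + α·Naₒ → α = (3.9057·112.0 − 7.07) / (113.0 − 3.9057·9.56)
α = (437.4 − 7.07) / (113.0 − 37.34) = 430.4/75.66 = 5.688

5.69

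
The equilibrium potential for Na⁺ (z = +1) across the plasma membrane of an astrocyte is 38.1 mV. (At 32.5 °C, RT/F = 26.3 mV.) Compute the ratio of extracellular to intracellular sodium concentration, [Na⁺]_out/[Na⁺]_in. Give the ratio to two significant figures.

4.3

ln([out]/[in]) = E·z/(26.3) = 38.1 × 1 / 26.3 = 1.4487
[out]/[in] = e^(1.4487) = 4.257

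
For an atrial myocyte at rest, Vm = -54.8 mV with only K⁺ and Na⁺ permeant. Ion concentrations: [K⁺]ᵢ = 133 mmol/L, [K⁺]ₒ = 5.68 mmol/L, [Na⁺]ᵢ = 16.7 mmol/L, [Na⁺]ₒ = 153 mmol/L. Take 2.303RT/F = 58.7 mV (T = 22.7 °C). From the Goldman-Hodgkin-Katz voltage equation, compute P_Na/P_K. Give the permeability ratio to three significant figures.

0.0650

Let α = P_Na/P_K. GHK: Vm = 58.7·log₁₀[(Kₒ + α·Naₒ)/(Kᵢ + α·Naᵢ)].
10^(Vm/58.7) = 10^(-54.8/58.7) = 0.11653
So 0.11653·(Kᵢ + α·Naᵢ) = Kₒ + α·Naₒ → α = (0.11653·133.0 − 5.68) / (153.0 − 0.11653·16.7)
α = (15.5 − 5.68) / (153.0 − 1.946) = 9.819/151.1 = 0.065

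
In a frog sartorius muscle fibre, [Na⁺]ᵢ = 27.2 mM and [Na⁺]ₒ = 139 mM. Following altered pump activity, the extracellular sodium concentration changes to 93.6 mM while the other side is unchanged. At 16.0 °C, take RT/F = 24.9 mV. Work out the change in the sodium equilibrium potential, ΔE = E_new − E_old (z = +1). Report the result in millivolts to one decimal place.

-9.8 mV

E_old = (24.9/1)·ln(139/27.2) = 40.62 mV
E_new = (24.9/1)·ln(93.6/27.2) = 30.77 mV
ΔE = 30.77 − (40.62) = -9.85 mV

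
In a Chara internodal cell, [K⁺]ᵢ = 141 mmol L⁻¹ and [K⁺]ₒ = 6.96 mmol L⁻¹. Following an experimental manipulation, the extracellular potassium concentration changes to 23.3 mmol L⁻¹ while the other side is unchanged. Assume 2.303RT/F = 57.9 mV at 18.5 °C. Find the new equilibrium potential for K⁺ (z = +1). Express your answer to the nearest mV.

After the shift: [K⁺]_out = 23.3, [K⁺]_in = 141 mmol L⁻¹.
E_new = (57.9/1)·log₁₀(23.3/141) = 57.90 · (-0.7819) = -45.27 mV

-45 mV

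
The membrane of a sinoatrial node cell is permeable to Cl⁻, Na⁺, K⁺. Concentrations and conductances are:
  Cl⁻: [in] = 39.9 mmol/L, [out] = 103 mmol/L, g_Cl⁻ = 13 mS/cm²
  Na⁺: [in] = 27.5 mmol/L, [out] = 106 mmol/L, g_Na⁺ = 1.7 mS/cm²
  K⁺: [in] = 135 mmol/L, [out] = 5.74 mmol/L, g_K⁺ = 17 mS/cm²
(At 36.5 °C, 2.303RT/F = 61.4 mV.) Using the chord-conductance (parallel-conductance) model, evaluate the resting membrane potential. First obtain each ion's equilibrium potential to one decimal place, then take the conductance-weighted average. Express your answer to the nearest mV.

E_Cl⁻ = (61.4/-1)·log₁₀(103/39.9) = -25.3 mV
E_Na⁺ = (61.4/1)·log₁₀(106/27.5) = 36.0 mV
E_K⁺ = (61.4/1)·log₁₀(5.74/135) = -84.2 mV
Vm = (Σ gᵢEᵢ)/(Σ gᵢ) = (13·-25.3 + 1.7·36.0 + 17·-84.2) / (13 + 1.7 + 17)
= -1699.10 / 31.7 = -53.60 mV

-54 mV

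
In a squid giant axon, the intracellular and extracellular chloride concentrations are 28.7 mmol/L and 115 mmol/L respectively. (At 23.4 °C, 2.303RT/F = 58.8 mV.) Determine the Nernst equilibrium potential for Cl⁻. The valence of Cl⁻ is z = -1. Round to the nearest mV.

-35 mV

E = (58.8/z) · log₁₀([Cl⁻]_out/[Cl⁻]_in) with z = -1.
For an anion, dividing by z = -1 reverses the sign.
= (58.8/-1) · log₁₀(115/28.7) = -58.80 · log₁₀(4.007)
= -58.80 · (0.6028) = -35.45 mV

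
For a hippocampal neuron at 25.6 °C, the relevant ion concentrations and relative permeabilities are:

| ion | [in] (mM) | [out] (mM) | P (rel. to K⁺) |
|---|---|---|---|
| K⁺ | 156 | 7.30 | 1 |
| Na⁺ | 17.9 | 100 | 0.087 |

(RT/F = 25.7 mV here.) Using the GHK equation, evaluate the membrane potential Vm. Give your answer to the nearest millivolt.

Vm = 25.7 · ln[(Σ P·[cation]ₒ + Σ P·[anion]ᵢ) / (Σ P·[cation]ᵢ + Σ P·[anion]ₒ)]
Numerator = 1×7.30 + 0.087×100 = 16
Denominator = 1×156 + 0.087×17.9 = 157.6
Vm = 25.7 · ln(0.10155) = 25.7 × (-2.2872) = -58.78 mV

-59 mV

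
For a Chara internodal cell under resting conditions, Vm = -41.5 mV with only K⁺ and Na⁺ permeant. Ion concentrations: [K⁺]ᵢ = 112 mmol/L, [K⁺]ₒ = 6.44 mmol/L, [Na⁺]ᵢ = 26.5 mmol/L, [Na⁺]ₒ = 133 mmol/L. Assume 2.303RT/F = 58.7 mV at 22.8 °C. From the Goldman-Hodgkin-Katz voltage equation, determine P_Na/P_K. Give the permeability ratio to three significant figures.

Let α = P_Na/P_K. GHK: Vm = 58.7·log₁₀[(Kₒ + α·Naₒ)/(Kᵢ + α·Naᵢ)].
10^(Vm/58.7) = 10^(-41.5/58.7) = 0.19634
So 0.19634·(Kᵢ + α·Naᵢ) = Kₒ + α·Naₒ → α = (0.19634·112.0 − 6.44) / (133.0 − 0.19634·26.5)
α = (21.99 − 6.44) / (133.0 − 5.203) = 15.55/127.8 = 0.1217

0.122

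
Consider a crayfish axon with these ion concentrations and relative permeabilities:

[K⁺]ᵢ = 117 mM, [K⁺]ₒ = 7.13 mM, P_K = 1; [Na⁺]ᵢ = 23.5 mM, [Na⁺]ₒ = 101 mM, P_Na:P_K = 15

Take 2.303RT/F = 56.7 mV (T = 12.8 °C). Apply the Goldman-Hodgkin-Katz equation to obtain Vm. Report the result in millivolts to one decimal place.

29.0 mV

Vm = 56.7 · log₁₀[(Σ P·[cation]ₒ + Σ P·[anion]ᵢ) / (Σ P·[cation]ᵢ + Σ P·[anion]ₒ)]
Numerator = 1×7.13 + 15×101 = 1522
Denominator = 1×117 + 15×23.5 = 469.5
Vm = 56.7 · log₁₀(3.242) = 56.7 × (0.5108) = 28.96 mV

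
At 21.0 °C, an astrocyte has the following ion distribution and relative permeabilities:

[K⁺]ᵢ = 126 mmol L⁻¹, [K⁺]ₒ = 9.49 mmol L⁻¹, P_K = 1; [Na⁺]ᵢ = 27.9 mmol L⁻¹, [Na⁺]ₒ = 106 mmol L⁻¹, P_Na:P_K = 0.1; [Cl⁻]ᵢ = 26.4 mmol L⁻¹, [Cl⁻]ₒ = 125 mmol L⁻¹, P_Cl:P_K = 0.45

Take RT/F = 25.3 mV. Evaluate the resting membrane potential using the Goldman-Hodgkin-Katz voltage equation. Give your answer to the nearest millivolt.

-44 mV

Vm = 25.3 · ln[(Σ P·[cation]ₒ + Σ P·[anion]ᵢ) / (Σ P·[cation]ᵢ + Σ P·[anion]ₒ)]
Numerator = 1×9.49 + 0.1×106 + 0.45×26.4 = 31.97
Denominator = 1×126 + 0.1×27.9 + 0.45×125 = 185
Vm = 25.3 · ln(0.17277) = 25.3 × (-1.7558) = -44.42 mV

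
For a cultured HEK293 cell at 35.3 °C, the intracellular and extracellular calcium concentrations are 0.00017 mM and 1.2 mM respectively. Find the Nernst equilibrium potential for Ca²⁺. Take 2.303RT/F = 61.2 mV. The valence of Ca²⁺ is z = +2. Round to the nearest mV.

118 mV

E = (61.2/z) · log₁₀([Ca²⁺]_out/[Ca²⁺]_in) with z = +2.
= (61.2/2) · log₁₀(1.2/0.00017) = 30.60 · log₁₀(7059)
= 30.60 · (3.8487) = 117.77 mV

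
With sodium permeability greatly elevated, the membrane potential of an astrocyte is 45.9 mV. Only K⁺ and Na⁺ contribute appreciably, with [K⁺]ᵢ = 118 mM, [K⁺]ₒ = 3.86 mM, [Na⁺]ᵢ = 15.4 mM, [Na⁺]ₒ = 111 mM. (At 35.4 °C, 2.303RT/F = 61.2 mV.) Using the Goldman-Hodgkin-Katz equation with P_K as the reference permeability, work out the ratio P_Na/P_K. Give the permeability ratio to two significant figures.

27

Let α = P_Na/P_K. GHK: Vm = 61.2·log₁₀[(Kₒ + α·Naₒ)/(Kᵢ + α·Naᵢ)].
10^(Vm/61.2) = 10^(45.9/61.2) = 5.6234
So 5.6234·(Kᵢ + α·Naᵢ) = Kₒ + α·Naₒ → α = (5.6234·118.0 − 3.86) / (111.0 − 5.6234·15.4)
α = (663.6 − 3.86) / (111.0 − 86.6) = 659.7/24.4 = 27.04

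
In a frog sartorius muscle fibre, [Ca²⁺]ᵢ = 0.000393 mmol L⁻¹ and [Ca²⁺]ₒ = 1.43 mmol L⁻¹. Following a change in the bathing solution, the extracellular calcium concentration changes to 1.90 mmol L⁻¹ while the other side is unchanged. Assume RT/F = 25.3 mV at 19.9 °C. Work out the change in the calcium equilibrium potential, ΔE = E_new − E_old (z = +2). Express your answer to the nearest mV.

4 mV

E_old = (25.3/2)·ln(1.43/0.000393) = 103.72 mV
E_new = (25.3/2)·ln(1.90/0.000393) = 107.32 mV
ΔE = 107.32 − (103.72) = 3.59 mV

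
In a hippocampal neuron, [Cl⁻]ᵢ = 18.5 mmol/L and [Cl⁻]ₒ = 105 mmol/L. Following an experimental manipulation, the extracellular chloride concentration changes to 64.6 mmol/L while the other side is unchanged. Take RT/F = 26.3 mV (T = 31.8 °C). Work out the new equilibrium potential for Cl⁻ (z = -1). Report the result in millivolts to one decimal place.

After the shift: [Cl⁻]_out = 64.6, [Cl⁻]_in = 18.5 mmol/L.
E_new = (26.3/-1)·ln(64.6/18.5) = -26.30 · (1.2504) = -32.89 mV

-32.9 mV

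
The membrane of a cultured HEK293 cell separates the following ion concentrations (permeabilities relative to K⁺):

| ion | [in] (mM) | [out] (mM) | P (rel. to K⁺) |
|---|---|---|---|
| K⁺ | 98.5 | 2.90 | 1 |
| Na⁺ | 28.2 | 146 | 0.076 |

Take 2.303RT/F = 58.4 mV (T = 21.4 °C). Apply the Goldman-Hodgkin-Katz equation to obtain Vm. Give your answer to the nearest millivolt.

Vm = 58.4 · log₁₀[(Σ P·[cation]ₒ + Σ P·[anion]ᵢ) / (Σ P·[cation]ᵢ + Σ P·[anion]ₒ)]
Numerator = 1×2.90 + 0.076×146 = 14
Denominator = 1×98.5 + 0.076×28.2 = 100.6
Vm = 58.4 · log₁₀(0.13907) = 58.4 × (-0.8568) = -50.04 mV

-50 mV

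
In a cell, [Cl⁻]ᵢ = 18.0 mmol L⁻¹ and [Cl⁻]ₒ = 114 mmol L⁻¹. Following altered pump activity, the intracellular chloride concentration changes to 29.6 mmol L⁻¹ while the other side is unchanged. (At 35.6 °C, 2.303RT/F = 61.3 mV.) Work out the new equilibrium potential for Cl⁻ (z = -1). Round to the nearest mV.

After the shift: [Cl⁻]_out = 114, [Cl⁻]_in = 29.6 mmol L⁻¹.
E_new = (61.3/-1)·log₁₀(114/29.6) = -61.30 · (0.5856) = -35.90 mV

-36 mV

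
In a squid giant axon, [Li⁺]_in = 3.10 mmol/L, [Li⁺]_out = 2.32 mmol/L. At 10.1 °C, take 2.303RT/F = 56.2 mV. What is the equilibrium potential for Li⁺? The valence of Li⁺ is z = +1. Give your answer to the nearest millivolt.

E = (56.2/z) · log₁₀([Li⁺]_out/[Li⁺]_in) with z = +1.
= (56.2/1) · log₁₀(2.32/3.10) = 56.20 · log₁₀(0.7484)
= 56.20 · (-0.1259) = -7.07 mV

-7 mV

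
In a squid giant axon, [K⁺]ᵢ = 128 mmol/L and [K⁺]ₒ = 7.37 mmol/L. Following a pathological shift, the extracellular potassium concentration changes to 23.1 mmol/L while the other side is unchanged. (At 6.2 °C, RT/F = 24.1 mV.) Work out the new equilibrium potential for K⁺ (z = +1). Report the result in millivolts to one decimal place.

-41.3 mV

After the shift: [K⁺]_out = 23.1, [K⁺]_in = 128 mmol/L.
E_new = (24.1/1)·ln(23.1/128) = 24.10 · (-1.7122) = -41.26 mV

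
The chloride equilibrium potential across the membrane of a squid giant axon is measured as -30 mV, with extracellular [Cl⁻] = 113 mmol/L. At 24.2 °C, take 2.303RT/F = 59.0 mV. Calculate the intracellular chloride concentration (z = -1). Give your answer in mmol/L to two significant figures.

Nernst: E = (59.0/-1) · log₁₀([out]/[in]), so log₁₀([out]/[in]) = -30.0 × -1 / 59.0 = 0.5085.
[out]/[in] = 10^(0.5085) = 3.225.
[in] = 113 / 3.225 = 35.04 mmol/L.

35 mmol/L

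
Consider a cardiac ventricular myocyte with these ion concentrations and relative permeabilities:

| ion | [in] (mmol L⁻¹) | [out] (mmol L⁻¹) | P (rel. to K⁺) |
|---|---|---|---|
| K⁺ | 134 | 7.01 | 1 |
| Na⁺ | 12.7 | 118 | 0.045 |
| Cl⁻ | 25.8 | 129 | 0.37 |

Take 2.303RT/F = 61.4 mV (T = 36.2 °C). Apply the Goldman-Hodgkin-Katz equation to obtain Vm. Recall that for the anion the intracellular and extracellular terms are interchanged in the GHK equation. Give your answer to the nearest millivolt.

-57 mV

Vm = 61.4 · log₁₀[(Σ P·[cation]ₒ + Σ P·[anion]ᵢ) / (Σ P·[cation]ᵢ + Σ P·[anion]ₒ)]
Numerator = 1×7.01 + 0.045×118 + 0.37×25.8 = 21.87
Denominator = 1×134 + 0.045×12.7 + 0.37×129 = 182.3
Vm = 61.4 · log₁₀(0.11994) = 61.4 × (-0.9210) = -56.55 mV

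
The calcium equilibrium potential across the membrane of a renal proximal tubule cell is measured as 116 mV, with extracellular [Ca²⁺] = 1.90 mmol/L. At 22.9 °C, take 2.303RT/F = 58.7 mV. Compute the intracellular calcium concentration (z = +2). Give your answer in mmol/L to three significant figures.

0.000212 mmol/L

Nernst: E = (58.7/2) · log₁₀([out]/[in]), so log₁₀([out]/[in]) = 116.0 × 2 / 58.7 = 3.9523.
[out]/[in] = 10^(3.9523) = 8960.
[in] = 1.90 / 8960 = 0.0002121 mmol/L.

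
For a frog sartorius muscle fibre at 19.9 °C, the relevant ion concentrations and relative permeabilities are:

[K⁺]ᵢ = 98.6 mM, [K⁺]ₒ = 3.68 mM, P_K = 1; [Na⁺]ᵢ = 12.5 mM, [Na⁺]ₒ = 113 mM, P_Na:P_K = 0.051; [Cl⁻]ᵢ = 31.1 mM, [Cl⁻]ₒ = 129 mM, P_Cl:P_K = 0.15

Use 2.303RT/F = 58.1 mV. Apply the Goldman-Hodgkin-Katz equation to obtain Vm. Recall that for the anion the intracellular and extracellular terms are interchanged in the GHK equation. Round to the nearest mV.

-54 mV

Vm = 58.1 · log₁₀[(Σ P·[cation]ₒ + Σ P·[anion]ᵢ) / (Σ P·[cation]ᵢ + Σ P·[anion]ₒ)]
Numerator = 1×3.68 + 0.051×113 + 0.15×31.1 = 14.11
Denominator = 1×98.6 + 0.051×12.5 + 0.15×129 = 118.6
Vm = 58.1 · log₁₀(0.11897) = 58.1 × (-0.9246) = -53.72 mV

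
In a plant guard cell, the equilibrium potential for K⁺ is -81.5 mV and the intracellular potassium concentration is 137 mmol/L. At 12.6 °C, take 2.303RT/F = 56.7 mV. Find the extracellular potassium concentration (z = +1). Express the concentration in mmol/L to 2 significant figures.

5.0 mmol/L

Nernst: E = (56.7/1) · log₁₀([out]/[in]), so log₁₀([out]/[in]) = -81.5 × 1 / 56.7 = -1.4374.
[out]/[in] = 10^(-1.4374) = 0.03653.
[out] = 0.03653 × 137 = 5.004 mmol/L.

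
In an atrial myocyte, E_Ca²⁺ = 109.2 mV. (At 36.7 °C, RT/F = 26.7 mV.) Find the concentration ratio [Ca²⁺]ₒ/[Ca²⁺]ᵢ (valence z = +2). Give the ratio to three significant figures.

ln([out]/[in]) = E·z/(26.7) = 109.2 × 2 / 26.7 = 8.1798
[out]/[in] = e^(8.1798) = 3568

3570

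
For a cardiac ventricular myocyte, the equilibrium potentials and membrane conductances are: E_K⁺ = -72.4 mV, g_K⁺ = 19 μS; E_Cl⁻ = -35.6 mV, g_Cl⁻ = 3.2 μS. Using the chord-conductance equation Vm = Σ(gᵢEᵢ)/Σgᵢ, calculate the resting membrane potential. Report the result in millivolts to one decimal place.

-67.1 mV

Σ gᵢEᵢ = 19·(-72.4) + 3.2·(-35.6) = -1489.52
Σ gᵢ = 19 + 3.2 = 22.2
Vm = -1489.52 / 22.2 = -67.10 mV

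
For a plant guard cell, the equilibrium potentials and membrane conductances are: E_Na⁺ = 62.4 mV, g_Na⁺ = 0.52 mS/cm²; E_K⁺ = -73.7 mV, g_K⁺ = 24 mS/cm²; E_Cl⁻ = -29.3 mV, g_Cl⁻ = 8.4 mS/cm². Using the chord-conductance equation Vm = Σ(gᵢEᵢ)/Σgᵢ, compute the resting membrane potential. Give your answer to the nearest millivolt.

Σ gᵢEᵢ = 0.52·(62.4) + 24·(-73.7) + 8.4·(-29.3) = -1982.47
Σ gᵢ = 0.52 + 24 + 8.4 = 32.92
Vm = -1982.47 / 32.92 = -60.22 mV

-60 mV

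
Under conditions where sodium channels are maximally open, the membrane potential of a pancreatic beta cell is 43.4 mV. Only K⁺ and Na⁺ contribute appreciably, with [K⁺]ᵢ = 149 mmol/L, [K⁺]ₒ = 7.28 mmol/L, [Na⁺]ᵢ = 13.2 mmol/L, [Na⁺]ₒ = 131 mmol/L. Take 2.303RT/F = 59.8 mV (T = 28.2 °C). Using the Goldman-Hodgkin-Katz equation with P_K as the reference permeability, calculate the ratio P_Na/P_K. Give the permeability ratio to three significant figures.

Let α = P_Na/P_K. GHK: Vm = 59.8·log₁₀[(Kₒ + α·Naₒ)/(Kᵢ + α·Naᵢ)].
10^(Vm/59.8) = 10^(43.4/59.8) = 5.3181
So 5.3181·(Kᵢ + α·Naᵢ) = Kₒ + α·Naₒ → α = (5.3181·149.0 − 7.28) / (131.0 − 5.3181·13.2)
α = (792.4 − 7.28) / (131.0 − 70.2) = 785.1/60.8 = 12.91

12.9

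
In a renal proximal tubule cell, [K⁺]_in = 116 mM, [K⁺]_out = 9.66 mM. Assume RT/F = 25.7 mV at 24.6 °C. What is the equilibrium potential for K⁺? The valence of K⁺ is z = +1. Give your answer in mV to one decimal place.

E = (25.7/z) · ln([K⁺]_out/[K⁺]_in) with z = +1.
= (25.7/1) · ln(9.66/116) = 25.70 · ln(0.08328)
= 25.70 · (-2.4856) = -63.88 mV

-63.9 mV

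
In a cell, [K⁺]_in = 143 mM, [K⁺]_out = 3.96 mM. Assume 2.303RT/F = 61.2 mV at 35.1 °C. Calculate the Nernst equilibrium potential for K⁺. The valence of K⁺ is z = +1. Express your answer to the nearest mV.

E = (61.2/z) · log₁₀([K⁺]_out/[K⁺]_in) with z = +1.
= (61.2/1) · log₁₀(3.96/143) = 61.20 · log₁₀(0.02769)
= 61.20 · (-1.5576) = -95.33 mV

-95 mV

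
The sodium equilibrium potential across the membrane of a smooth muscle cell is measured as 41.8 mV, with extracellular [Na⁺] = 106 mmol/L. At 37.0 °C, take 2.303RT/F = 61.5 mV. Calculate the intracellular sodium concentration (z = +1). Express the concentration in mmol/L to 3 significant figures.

Nernst: E = (61.5/1) · log₁₀([out]/[in]), so log₁₀([out]/[in]) = 41.8 × 1 / 61.5 = 0.6797.
[out]/[in] = 10^(0.6797) = 4.783.
[in] = 106 / 4.783 = 22.16 mmol/L.

22.2 mmol/L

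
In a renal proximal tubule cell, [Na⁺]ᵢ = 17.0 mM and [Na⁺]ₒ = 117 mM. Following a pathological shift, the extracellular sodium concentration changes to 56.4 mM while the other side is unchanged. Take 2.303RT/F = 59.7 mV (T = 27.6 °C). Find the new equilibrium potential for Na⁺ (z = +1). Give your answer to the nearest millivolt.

After the shift: [Na⁺]_out = 56.4, [Na⁺]_in = 17.0 mM.
E_new = (59.7/1)·log₁₀(56.4/17.0) = 59.70 · (0.5208) = 31.09 mV

31 mV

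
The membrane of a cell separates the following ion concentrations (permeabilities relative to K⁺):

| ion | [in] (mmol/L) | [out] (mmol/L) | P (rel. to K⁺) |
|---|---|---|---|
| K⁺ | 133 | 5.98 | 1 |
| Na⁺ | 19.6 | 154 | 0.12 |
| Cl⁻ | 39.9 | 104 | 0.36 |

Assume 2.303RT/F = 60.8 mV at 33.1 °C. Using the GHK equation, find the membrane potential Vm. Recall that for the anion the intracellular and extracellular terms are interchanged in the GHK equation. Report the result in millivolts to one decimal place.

Vm = 60.8 · log₁₀[(Σ P·[cation]ₒ + Σ P·[anion]ᵢ) / (Σ P·[cation]ᵢ + Σ P·[anion]ₒ)]
Numerator = 1×5.98 + 0.12×154 + 0.36×39.9 = 38.82
Denominator = 1×133 + 0.12×19.6 + 0.36×104 = 172.8
Vm = 60.8 · log₁₀(0.22469) = 60.8 × (-0.6484) = -39.42 mV

-39.4 mV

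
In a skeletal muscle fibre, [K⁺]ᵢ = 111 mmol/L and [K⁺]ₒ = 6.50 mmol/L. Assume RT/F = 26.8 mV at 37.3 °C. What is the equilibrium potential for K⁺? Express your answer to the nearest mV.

E = (26.8/z) · ln([K⁺]_out/[K⁺]_in) with z = +1.
= (26.8/1) · ln(6.50/111) = 26.80 · ln(0.05856)
= 26.80 · (-2.8377) = -76.05 mV

-76 mV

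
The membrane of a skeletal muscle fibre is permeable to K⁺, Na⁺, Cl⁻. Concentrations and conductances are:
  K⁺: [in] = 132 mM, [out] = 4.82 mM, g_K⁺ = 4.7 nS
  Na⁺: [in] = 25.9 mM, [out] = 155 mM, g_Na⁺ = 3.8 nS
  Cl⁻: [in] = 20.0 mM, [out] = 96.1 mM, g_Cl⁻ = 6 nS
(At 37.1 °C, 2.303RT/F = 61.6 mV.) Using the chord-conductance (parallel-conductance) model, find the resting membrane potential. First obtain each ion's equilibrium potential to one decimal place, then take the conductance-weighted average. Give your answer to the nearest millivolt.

E_K⁺ = (61.6/1)·log₁₀(4.82/132) = -88.6 mV
E_Na⁺ = (61.6/1)·log₁₀(155/25.9) = 47.9 mV
E_Cl⁻ = (61.6/-1)·log₁₀(96.1/20.0) = -42.0 mV
Vm = (Σ gᵢEᵢ)/(Σ gᵢ) = (4.7·-88.6 + 3.8·47.9 + 6·-42.0) / (4.7 + 3.8 + 6)
= -486.40 / 14.5 = -33.54 mV

-34 mV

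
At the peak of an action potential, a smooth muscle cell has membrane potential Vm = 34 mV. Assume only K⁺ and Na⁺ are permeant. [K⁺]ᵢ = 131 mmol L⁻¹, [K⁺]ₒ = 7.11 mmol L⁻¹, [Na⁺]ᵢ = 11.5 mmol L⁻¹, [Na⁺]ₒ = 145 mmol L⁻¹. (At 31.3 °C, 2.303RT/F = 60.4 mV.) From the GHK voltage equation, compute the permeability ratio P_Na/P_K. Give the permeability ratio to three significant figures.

4.58

Let α = P_Na/P_K. GHK: Vm = 60.4·log₁₀[(Kₒ + α·Naₒ)/(Kᵢ + α·Naᵢ)].
10^(Vm/60.4) = 10^(34.0/60.4) = 3.6552
So 3.6552·(Kᵢ + α·Naᵢ) = Kₒ + α·Naₒ → α = (3.6552·131.0 − 7.11) / (145.0 − 3.6552·11.5)
α = (478.8 − 7.11) / (145.0 − 42.04) = 471.7/103 = 4.581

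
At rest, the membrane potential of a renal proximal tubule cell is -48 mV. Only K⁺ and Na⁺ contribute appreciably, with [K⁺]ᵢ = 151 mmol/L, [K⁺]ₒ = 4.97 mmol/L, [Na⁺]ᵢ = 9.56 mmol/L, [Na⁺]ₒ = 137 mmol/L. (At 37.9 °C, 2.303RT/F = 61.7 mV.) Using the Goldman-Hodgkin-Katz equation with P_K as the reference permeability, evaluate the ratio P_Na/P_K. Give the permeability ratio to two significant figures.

Let α = P_Na/P_K. GHK: Vm = 61.7·log₁₀[(Kₒ + α·Naₒ)/(Kᵢ + α·Naᵢ)].
10^(Vm/61.7) = 10^(-48.0/61.7) = 0.16674
So 0.16674·(Kᵢ + α·Naᵢ) = Kₒ + α·Naₒ → α = (0.16674·151.0 − 4.97) / (137.0 − 0.16674·9.56)
α = (25.18 − 4.97) / (137.0 − 1.594) = 20.21/135.4 = 0.1492

0.15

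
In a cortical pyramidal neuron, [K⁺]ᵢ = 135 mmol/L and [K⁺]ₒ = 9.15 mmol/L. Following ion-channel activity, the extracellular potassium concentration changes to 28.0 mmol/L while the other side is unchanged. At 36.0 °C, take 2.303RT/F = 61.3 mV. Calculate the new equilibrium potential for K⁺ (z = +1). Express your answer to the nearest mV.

After the shift: [K⁺]_out = 28.0, [K⁺]_in = 135 mmol/L.
E_new = (61.3/1)·log₁₀(28.0/135) = 61.30 · (-0.6832) = -41.88 mV

-42 mV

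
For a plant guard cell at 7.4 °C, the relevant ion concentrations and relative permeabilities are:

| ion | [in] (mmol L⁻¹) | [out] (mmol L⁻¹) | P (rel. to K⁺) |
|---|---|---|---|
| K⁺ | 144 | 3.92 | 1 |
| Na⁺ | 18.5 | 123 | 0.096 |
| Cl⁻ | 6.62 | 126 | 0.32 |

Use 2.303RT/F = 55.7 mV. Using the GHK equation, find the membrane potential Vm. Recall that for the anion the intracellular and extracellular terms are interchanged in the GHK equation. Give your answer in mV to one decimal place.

Vm = 55.7 · log₁₀[(Σ P·[cation]ₒ + Σ P·[anion]ᵢ) / (Σ P·[cation]ᵢ + Σ P·[anion]ₒ)]
Numerator = 1×3.92 + 0.096×123 + 0.32×6.62 = 17.85
Denominator = 1×144 + 0.096×18.5 + 0.32×126 = 186.1
Vm = 55.7 · log₁₀(0.095899) = 55.7 × (-1.0182) = -56.71 mV

-56.7 mV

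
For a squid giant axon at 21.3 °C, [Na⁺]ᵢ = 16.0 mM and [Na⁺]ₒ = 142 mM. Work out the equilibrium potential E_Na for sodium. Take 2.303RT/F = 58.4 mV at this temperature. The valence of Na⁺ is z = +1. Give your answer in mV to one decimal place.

55.4 mV

E = (58.4/z) · log₁₀([Na⁺]_out/[Na⁺]_in) with z = +1.
= (58.4/1) · log₁₀(142/16.0) = 58.40 · log₁₀(8.875)
= 58.40 · (0.9482) = 55.37 mV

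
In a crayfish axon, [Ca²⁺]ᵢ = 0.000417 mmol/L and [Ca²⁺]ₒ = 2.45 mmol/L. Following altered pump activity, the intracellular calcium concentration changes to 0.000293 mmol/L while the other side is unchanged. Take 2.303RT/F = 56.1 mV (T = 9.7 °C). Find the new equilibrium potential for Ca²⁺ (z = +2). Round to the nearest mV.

110 mV

After the shift: [Ca²⁺]_out = 2.45, [Ca²⁺]_in = 0.000293 mmol/L.
E_new = (56.1/2)·log₁₀(2.45/0.000293) = 28.05 · (3.9223) = 110.02 mV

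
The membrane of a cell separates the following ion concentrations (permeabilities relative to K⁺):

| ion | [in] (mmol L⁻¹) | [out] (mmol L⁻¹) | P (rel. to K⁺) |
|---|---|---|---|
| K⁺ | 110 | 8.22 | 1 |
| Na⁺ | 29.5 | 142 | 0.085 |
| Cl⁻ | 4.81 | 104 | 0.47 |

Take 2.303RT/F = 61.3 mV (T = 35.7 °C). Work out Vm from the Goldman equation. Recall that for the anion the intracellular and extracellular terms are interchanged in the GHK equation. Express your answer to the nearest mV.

Vm = 61.3 · log₁₀[(Σ P·[cation]ₒ + Σ P·[anion]ᵢ) / (Σ P·[cation]ᵢ + Σ P·[anion]ₒ)]
Numerator = 1×8.22 + 0.085×142 + 0.47×4.81 = 22.55
Denominator = 1×110 + 0.085×29.5 + 0.47×104 = 161.4
Vm = 61.3 · log₁₀(0.13973) = 61.3 × (-0.8547) = -52.39 mV

-52 mV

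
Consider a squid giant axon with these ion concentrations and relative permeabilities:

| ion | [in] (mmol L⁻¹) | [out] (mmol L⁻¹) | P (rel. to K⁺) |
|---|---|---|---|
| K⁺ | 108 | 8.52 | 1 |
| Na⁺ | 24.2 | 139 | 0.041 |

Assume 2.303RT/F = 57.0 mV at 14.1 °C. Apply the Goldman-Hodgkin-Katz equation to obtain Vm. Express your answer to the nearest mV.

-50 mV

Vm = 57.0 · log₁₀[(Σ P·[cation]ₒ + Σ P·[anion]ᵢ) / (Σ P·[cation]ᵢ + Σ P·[anion]ₒ)]
Numerator = 1×8.52 + 0.041×139 = 14.22
Denominator = 1×108 + 0.041×24.2 = 109
Vm = 57.0 · log₁₀(0.13046) = 57.0 × (-0.8845) = -50.42 mV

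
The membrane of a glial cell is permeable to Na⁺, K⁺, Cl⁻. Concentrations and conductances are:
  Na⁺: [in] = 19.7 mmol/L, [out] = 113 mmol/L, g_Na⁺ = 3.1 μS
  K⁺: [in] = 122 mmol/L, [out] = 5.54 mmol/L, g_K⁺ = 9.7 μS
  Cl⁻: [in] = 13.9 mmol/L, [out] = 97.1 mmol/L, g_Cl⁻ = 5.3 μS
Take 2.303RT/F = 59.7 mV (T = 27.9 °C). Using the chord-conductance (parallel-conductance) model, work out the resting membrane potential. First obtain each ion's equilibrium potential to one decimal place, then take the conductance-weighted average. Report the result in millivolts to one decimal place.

E_Na⁺ = (59.7/1)·log₁₀(113/19.7) = 45.3 mV
E_K⁺ = (59.7/1)·log₁₀(5.54/122) = -80.2 mV
E_Cl⁻ = (59.7/-1)·log₁₀(97.1/13.9) = -50.4 mV
Vm = (Σ gᵢEᵢ)/(Σ gᵢ) = (3.1·45.3 + 9.7·-80.2 + 5.3·-50.4) / (3.1 + 9.7 + 5.3)
= -904.63 / 18.1 = -49.98 mV

-50.0 mV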